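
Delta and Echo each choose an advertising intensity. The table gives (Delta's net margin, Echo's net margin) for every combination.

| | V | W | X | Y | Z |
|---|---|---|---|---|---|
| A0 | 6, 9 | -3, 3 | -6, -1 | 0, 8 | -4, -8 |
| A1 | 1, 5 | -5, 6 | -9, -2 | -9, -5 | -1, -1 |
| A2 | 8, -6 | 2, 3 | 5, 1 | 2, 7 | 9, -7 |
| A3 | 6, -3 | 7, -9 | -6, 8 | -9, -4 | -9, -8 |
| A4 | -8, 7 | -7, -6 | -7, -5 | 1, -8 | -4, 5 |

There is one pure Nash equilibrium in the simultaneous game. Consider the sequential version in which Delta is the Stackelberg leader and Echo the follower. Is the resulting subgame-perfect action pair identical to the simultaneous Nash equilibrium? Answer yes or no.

no

Solve by backward induction (Delta leads).
- A0 → Echo plays V (best of 9, 3, -1, 8, -8); Delta gets 6.
- A1 → Echo plays W (best of 5, 6, -2, -5, -1); Delta gets -5.
- A2 → Echo plays Y (best of -6, 3, 1, 7, -7); Delta gets 2.
- A3 → Echo plays X (best of -3, -9, 8, -4, -8); Delta gets -6.
- A4 → Echo plays V (best of 7, -6, -5, -8, 5); Delta gets -8.
Maximizing over 6, -5, 2, -6, -8, Delta chooses A0. Subgame-perfect outcome: (A0, V) with payoffs (6, 9).
For the simultaneous game, intersect best replies.
Delta's best replies: V→A2; W→A3; X→A2; Y→A2; Z→A2.
Echo's best replies: A0→V; A1→W; A2→Y; A3→X; A4→V.
Only (A2, Y) has each player best-responding; Nash payoffs (2, 7).
Sequential outcome (A0, V) differs from the Nash profile (A2, Y).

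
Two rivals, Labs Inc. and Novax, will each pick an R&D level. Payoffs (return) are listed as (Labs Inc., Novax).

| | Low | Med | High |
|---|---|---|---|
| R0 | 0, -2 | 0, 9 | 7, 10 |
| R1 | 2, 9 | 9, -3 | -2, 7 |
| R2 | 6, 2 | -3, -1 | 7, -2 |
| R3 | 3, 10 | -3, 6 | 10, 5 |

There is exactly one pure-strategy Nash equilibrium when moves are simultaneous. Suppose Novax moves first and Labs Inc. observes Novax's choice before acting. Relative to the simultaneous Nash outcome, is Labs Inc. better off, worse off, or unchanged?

Work backward from Labs Inc.'s decision.
- Low → Labs Inc. plays R2 (best of 0, 2, 6, 3); Novax gets 2.
- Med → Labs Inc. plays R1 (best of 0, 9, -3, -3); Novax gets -3.
- High → Labs Inc. plays R3 (best of 7, -2, 7, 10); Novax gets 5.
Maximizing over 2, -3, 5, Novax chooses High. Subgame-perfect outcome: (R3, High) with payoffs (10, 5).
Under simultaneous play:
Labs Inc.'s best replies: Low→R2; Med→R1; High→R3.
Novax's best replies: R0→High; R1→Low; R2→Low; R3→Low.
The unique mutual best reply is (R2, Low), giving (6, 2).
Labs Inc. earns 10 sequentially versus 6 at the Nash outcome: better off.

better off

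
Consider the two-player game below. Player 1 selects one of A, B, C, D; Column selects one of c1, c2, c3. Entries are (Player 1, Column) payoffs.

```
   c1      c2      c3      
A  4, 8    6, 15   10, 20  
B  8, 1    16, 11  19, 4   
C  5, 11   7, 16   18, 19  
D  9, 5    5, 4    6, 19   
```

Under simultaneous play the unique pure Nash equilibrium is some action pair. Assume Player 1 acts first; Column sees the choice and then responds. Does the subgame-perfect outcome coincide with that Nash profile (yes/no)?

Solve by backward induction (Player 1 leads).
- A: BR = c3, leader payoff 10.
- B: BR = c2, leader payoff 16.
- C: BR = c3, leader payoff 18.
- D: BR = c3, leader payoff 6.
Maximizing over 10, 16, 18, 6, Player 1 chooses C. Subgame-perfect outcome: (C, c3) with payoffs (18, 19).
Under simultaneous play:
Player 1's best replies: c1→D; c2→B; c3→B.
Column's best replies: A→c3; B→c2; C→c3; D→c3.
Only (B, c2) has each player best-responding; Nash payoffs (16, 11).
Sequential outcome (C, c3) differs from the Nash profile (B, c2).

no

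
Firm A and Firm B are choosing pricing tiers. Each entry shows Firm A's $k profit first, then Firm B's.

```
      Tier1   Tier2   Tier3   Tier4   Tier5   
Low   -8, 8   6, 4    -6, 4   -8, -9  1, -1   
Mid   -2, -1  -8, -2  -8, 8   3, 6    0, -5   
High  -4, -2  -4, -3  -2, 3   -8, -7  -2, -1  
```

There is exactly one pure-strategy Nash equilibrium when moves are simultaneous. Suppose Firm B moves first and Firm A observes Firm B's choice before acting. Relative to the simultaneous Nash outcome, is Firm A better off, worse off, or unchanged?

Work backward from Firm A's decision.
- Tier1 → Firm A plays Mid (best of -8, -2, -4); Firm B gets -1.
- Tier2 → Firm A plays Low (best of 6, -8, -4); Firm B gets 4.
- Tier3 → Firm A plays High (best of -6, -8, -2); Firm B gets 3.
- Tier4 → Firm A plays Mid (best of -8, 3, -8); Firm B gets 6.
- Tier5 → Firm A plays Low (best of 1, 0, -2); Firm B gets -1.
Among -1, 4, 3, 6, -1, the best is 6 at Tier4. Subgame-perfect outcome: (Mid, Tier4) with payoffs (3, 6).
Now find the simultaneous Nash equilibrium.
Firm A's best replies: Tier1→Mid; Tier2→Low; Tier3→High; Tier4→Mid; Tier5→Low.
Firm B's best replies: Low→Tier1; Mid→Tier3; High→Tier3.
The unique mutual best reply is (High, Tier3), giving (-2, 3).
Firm A earns 3 sequentially versus -2 at the Nash outcome: better off.

better off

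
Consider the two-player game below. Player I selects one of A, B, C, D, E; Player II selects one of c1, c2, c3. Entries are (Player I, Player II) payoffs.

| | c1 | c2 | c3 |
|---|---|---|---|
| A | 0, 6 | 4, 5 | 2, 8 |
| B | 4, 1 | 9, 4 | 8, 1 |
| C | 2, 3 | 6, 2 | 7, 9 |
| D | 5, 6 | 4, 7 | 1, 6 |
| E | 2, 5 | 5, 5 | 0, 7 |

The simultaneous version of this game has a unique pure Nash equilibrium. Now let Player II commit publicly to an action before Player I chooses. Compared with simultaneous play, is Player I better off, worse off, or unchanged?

worse off

Player I best-responds to each possible Player II move:
- c1 → Player I plays D (best of 0, 4, 2, 5, 2); Player II gets 6.
- c2 → Player I plays B (best of 4, 9, 6, 4, 5); Player II gets 4.
- c3 → Player I plays B (best of 2, 8, 7, 1, 0); Player II gets 1.
Among 6, 4, 1, the best is 6 at c1. Subgame-perfect outcome: (D, c1) with payoffs (5, 6).
Now find the simultaneous Nash equilibrium.
Player I's best replies: c1→D; c2→B; c3→B.
Player II's best replies: A→c3; B→c2; C→c3; D→c2; E→c3.
The unique mutual best reply is (B, c2), giving (9, 4).
Player I earns 5 sequentially versus 9 at the Nash outcome: worse off.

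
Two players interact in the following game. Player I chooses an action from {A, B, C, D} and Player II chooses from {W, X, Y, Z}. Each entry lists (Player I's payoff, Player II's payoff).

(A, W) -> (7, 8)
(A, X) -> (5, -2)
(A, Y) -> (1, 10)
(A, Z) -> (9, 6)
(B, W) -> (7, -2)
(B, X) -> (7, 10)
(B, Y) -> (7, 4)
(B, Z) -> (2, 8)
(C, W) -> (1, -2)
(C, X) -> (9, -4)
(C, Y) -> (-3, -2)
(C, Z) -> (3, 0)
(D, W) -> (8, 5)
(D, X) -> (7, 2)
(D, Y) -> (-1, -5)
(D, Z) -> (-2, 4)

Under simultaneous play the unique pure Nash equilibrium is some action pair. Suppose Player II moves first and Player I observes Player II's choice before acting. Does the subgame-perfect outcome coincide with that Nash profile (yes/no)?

Backward induction with Player II moving first.
- W: Player I compares 7, 7, 1, 8 and picks D; Player II would get 5.
- X: Player I compares 5, 7, 9, 7 and picks C; Player II would get -4.
- Y: Player I compares 1, 7, -3, -1 and picks B; Player II would get 4.
- Z: Player I compares 9, 2, 3, -2 and picks A; Player II would get 6.
Player II's induced payoffs are 5, -4, 4, 6, so Player II commits to Z. Subgame-perfect outcome: (A, Z) with payoffs (9, 6).
Under simultaneous play:
Player I's best replies: W→D; X→C; Y→B; Z→A.
Player II's best replies: A→Y; B→X; C→Z; D→W.
Only (D, W) has each player best-responding; Nash payoffs (8, 5).
Sequential outcome (A, Z) differs from the Nash profile (D, W).

no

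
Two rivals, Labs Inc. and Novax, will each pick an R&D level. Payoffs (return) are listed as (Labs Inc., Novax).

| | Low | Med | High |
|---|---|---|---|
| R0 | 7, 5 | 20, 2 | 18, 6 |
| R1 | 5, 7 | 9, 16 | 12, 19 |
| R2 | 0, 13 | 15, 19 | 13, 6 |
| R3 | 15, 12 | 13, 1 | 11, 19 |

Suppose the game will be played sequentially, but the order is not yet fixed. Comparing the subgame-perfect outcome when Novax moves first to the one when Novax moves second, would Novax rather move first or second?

If Labs Inc. leads: Novax's best replies are R0→High, R1→High, R2→Med, R3→High; Labs Inc.'s induced payoffs 18, 12, 15, 11; outcome (R0, High), payoffs (18, 6).
If Novax leads: Labs Inc.'s best replies are Low→R3, Med→R0, High→R0; Novax's induced payoffs 12, 2, 6; outcome (R3, Low), payoffs (15, 12).
Novax gets 12 moving first and 6 moving second, so Novax prefers to move first.

first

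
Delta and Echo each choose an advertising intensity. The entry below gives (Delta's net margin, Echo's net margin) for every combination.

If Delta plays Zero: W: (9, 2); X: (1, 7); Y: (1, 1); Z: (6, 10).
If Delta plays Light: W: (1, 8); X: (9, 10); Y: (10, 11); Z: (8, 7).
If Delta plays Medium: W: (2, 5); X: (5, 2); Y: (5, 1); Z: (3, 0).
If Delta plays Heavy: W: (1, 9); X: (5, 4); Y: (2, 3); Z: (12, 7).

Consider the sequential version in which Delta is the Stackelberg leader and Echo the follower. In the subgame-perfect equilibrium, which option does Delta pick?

Echo best-responds to each possible Delta move:
- Zero: Echo compares 2, 7, 1, 10 and picks Z; Delta would get 6.
- Light: Echo compares 8, 10, 11, 7 and picks Y; Delta would get 10.
- Medium: Echo compares 5, 2, 1, 0 and picks W; Delta would get 2.
- Heavy: Echo compares 9, 4, 3, 7 and picks W; Delta would get 1.
Among 6, 10, 2, 1, the best is 10 at Light. Subgame-perfect outcome: (Light, Y) with payoffs (10, 11).

Light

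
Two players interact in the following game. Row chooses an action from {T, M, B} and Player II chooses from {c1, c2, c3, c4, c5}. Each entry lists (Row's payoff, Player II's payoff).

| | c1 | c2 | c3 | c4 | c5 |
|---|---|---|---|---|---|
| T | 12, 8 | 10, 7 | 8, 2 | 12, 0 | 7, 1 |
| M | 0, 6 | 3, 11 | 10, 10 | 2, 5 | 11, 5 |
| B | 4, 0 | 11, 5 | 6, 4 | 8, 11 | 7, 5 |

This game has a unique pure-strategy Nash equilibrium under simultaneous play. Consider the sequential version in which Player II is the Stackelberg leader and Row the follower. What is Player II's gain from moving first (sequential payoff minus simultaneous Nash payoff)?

2

Row best-responds to each possible Player II move:
- c1: Row compares 12, 0, 4 and picks T; Player II would get 8.
- c2: Row compares 10, 3, 11 and picks B; Player II would get 5.
- c3: Row compares 8, 10, 6 and picks M; Player II would get 10.
- c4: Row compares 12, 2, 8 and picks T; Player II would get 0.
- c5: Row compares 7, 11, 7 and picks M; Player II would get 5.
Maximizing over 8, 5, 10, 0, 5, Player II chooses c3. Subgame-perfect outcome: (M, c3) with payoffs (10, 10).
For the simultaneous game, intersect best replies.
Row's best replies: c1→T; c2→B; c3→M; c4→T; c5→M.
Player II's best replies: T→c1; M→c2; B→c4.
Only (T, c1) has each player best-responding; Nash payoffs (12, 8).
Player II's commitment gain: 10 − 8 = 2.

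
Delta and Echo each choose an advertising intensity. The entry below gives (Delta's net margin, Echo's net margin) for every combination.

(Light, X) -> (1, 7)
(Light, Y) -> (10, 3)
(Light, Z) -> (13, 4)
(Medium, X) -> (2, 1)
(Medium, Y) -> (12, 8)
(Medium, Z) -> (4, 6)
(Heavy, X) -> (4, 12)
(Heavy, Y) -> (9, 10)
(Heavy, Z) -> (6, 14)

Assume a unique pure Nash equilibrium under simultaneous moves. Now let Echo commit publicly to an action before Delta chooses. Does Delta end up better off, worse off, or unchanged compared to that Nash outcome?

Delta best-responds to each possible Echo move:
- X: Delta compares 1, 2, 4 and picks Heavy; Echo would get 12.
- Y: Delta compares 10, 12, 9 and picks Medium; Echo would get 8.
- Z: Delta compares 13, 4, 6 and picks Light; Echo would get 4.
Maximizing over 12, 8, 4, Echo chooses X. Subgame-perfect outcome: (Heavy, X) with payoffs (4, 12).
For the simultaneous game, intersect best replies.
Delta's best replies: X→Heavy; Y→Medium; Z→Light.
Echo's best replies: Light→X; Medium→Y; Heavy→Z.
Only (Medium, Y) has each player best-responding; Nash payoffs (12, 8).
Delta earns 4 sequentially versus 12 at the Nash outcome: worse off.

worse off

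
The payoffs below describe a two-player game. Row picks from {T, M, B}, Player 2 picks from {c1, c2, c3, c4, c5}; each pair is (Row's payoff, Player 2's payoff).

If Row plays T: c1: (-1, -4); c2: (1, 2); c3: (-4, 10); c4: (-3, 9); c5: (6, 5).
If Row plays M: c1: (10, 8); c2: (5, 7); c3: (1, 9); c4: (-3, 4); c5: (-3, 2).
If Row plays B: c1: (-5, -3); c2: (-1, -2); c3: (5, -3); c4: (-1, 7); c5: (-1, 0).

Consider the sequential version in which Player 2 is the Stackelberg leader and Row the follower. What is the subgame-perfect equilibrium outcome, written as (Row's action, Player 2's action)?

(M, c1)

Backward induction with Player 2 moving first.
- c1 → Row plays M (best of -1, 10, -5); Player 2 gets 8.
- c2 → Row plays M (best of 1, 5, -1); Player 2 gets 7.
- c3 → Row plays B (best of -4, 1, 5); Player 2 gets -3.
- c4 → Row plays B (best of -3, -3, -1); Player 2 gets 7.
- c5 → Row plays T (best of 6, -3, -1); Player 2 gets 5.
Maximizing over 8, 7, -3, 7, 5, Player 2 chooses c1. Subgame-perfect outcome: (M, c1) with payoffs (10, 8).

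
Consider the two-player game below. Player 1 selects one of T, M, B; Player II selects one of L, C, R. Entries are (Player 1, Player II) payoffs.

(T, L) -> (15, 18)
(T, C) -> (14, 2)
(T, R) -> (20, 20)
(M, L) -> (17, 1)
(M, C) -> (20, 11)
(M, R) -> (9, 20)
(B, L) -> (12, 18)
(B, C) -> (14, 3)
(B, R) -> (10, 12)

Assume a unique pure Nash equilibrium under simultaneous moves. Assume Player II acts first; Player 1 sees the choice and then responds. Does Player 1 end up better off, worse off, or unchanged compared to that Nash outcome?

Work backward from Player 1's decision.
- L: Player 1 compares 15, 17, 12 and picks M; Player II would get 1.
- C: Player 1 compares 14, 20, 14 and picks M; Player II would get 11.
- R: Player 1 compares 20, 9, 10 and picks T; Player II would get 20.
Maximizing over 1, 11, 20, Player II chooses R. Subgame-perfect outcome: (T, R) with payoffs (20, 20).
For the simultaneous game, intersect best replies.
Player 1's best replies: L→M; C→M; R→T.
Player II's best replies: T→R; M→R; B→L.
Only (T, R) has each player best-responding; Nash payoffs (20, 20).
Player 1 earns 20 sequentially versus 20 at the Nash outcome: unchanged.

unchanged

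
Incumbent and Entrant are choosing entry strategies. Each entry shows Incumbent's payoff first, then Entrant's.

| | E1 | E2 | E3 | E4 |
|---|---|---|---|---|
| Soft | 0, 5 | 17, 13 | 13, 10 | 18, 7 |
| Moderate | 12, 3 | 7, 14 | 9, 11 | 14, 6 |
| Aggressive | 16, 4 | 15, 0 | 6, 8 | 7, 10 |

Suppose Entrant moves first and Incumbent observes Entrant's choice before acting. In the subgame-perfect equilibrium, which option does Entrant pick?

Work backward from Incumbent's decision.
- E1 → Incumbent plays Aggressive (best of 0, 12, 16); Entrant gets 4.
- E2 → Incumbent plays Soft (best of 17, 7, 15); Entrant gets 13.
- E3 → Incumbent plays Soft (best of 13, 9, 6); Entrant gets 10.
- E4 → Incumbent plays Soft (best of 18, 14, 7); Entrant gets 7.
Entrant's induced payoffs are 4, 13, 10, 7, so Entrant commits to E2. Subgame-perfect outcome: (Soft, E2) with payoffs (17, 13).

E2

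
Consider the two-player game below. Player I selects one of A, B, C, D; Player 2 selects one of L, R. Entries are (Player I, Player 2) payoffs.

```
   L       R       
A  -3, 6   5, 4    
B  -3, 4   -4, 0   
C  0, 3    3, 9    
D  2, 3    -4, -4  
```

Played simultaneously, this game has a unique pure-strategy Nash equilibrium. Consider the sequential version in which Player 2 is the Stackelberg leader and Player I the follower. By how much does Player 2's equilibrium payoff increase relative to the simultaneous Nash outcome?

Work backward from Player I's decision.
- L: Player I compares -3, -3, 0, 2 and picks D; Player 2 would get 3.
- R: Player I compares 5, -4, 3, -4 and picks A; Player 2 would get 4.
Maximizing over 3, 4, Player 2 chooses R. Subgame-perfect outcome: (A, R) with payoffs (5, 4).
Now find the simultaneous Nash equilibrium.
Player I's best replies: L→D; R→A.
Player 2's best replies: A→L; B→L; C→R; D→L.
The unique mutual best reply is (D, L), giving (2, 3).
Player 2's commitment gain: 4 − 3 = 1.

1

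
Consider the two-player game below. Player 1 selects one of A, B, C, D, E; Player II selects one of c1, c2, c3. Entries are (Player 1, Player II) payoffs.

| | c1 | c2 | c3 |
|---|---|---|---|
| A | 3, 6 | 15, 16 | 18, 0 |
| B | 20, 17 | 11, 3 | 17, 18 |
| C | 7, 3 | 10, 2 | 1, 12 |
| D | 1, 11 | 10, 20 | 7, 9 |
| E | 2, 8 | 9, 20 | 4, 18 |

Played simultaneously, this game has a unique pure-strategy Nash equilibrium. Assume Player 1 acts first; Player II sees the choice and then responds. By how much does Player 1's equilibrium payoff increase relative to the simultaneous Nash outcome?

2

Player II best-responds to each possible Player 1 move:
- A → Player II plays c2 (best of 6, 16, 0); Player 1 gets 15.
- B → Player II plays c3 (best of 17, 3, 18); Player 1 gets 17.
- C → Player II plays c3 (best of 3, 2, 12); Player 1 gets 1.
- D → Player II plays c2 (best of 11, 20, 9); Player 1 gets 10.
- E → Player II plays c2 (best of 8, 20, 18); Player 1 gets 9.
Maximizing over 15, 17, 1, 10, 9, Player 1 chooses B. Subgame-perfect outcome: (B, c3) with payoffs (17, 18).
Now find the simultaneous Nash equilibrium.
Player 1's best replies: c1→B; c2→A; c3→A.
Player II's best replies: A→c2; B→c3; C→c3; D→c2; E→c2.
The unique mutual best reply is (A, c2), giving (15, 16).
Player 1's commitment gain: 17 − 15 = 2.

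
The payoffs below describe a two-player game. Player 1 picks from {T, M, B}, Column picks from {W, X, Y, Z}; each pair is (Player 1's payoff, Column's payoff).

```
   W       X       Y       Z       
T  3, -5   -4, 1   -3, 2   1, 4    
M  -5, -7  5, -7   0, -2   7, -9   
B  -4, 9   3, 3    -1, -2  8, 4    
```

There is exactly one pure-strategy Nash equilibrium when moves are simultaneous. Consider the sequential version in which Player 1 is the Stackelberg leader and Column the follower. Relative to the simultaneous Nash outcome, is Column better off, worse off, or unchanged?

better off

Solve by backward induction (Player 1 leads).
- T: BR = Z, leader payoff 1.
- M: BR = Y, leader payoff 0.
- B: BR = W, leader payoff -4.
Player 1's induced payoffs are 1, 0, -4, so Player 1 commits to T. Subgame-perfect outcome: (T, Z) with payoffs (1, 4).
For the simultaneous game, intersect best replies.
Player 1's best replies: W→T; X→M; Y→M; Z→B.
Column's best replies: T→Z; M→Y; B→W.
The unique mutual best reply is (M, Y), giving (0, -2).
Column earns 4 sequentially versus -2 at the Nash outcome: better off.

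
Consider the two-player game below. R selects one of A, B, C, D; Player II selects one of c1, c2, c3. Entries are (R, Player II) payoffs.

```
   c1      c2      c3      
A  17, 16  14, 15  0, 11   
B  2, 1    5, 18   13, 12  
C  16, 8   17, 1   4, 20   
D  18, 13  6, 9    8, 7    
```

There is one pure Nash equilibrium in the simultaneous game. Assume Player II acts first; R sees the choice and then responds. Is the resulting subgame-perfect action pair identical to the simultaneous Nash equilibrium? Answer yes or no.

yes

Work backward from R's decision.
- c1: BR = D, leader payoff 13.
- c2: BR = C, leader payoff 1.
- c3: BR = B, leader payoff 12.
Among 13, 1, 12, the best is 13 at c1. Subgame-perfect outcome: (D, c1) with payoffs (18, 13).
Now find the simultaneous Nash equilibrium.
R's best replies: c1→D; c2→C; c3→B.
Player II's best replies: A→c1; B→c2; C→c3; D→c1.
Only (D, c1) has each player best-responding; Nash payoffs (18, 13).
Sequential outcome (D, c1) coincides with the Nash profile (D, c1).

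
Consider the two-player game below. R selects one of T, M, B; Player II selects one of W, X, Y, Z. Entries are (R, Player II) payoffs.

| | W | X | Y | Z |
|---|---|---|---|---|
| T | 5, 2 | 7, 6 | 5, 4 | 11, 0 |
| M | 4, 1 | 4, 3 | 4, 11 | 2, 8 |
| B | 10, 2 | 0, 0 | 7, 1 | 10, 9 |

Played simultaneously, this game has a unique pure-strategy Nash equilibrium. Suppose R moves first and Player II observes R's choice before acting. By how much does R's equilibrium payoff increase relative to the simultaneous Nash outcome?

3

Player II best-responds to each possible R move:
- T → Player II plays X (best of 2, 6, 4, 0); R gets 7.
- M → Player II plays Y (best of 1, 3, 11, 8); R gets 4.
- B → Player II plays Z (best of 2, 0, 1, 9); R gets 10.
Among 7, 4, 10, the best is 10 at B. Subgame-perfect outcome: (B, Z) with payoffs (10, 9).
For the simultaneous game, intersect best replies.
R's best replies: W→B; X→T; Y→B; Z→T.
Player II's best replies: T→X; M→Y; B→Z.
Only (T, X) has each player best-responding; Nash payoffs (7, 6).
R's commitment gain: 10 − 7 = 3.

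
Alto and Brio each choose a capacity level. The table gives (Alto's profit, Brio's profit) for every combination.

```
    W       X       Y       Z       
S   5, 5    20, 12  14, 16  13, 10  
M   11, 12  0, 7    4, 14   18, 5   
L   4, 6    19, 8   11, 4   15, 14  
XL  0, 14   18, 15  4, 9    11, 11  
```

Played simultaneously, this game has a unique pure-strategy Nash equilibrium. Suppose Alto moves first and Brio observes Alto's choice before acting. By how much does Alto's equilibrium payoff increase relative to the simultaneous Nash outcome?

Brio best-responds to each possible Alto move:
- S: BR = Y, leader payoff 14.
- M: BR = Y, leader payoff 4.
- L: BR = Z, leader payoff 15.
- XL: BR = X, leader payoff 18.
Alto's induced payoffs are 14, 4, 15, 18, so Alto commits to XL. Subgame-perfect outcome: (XL, X) with payoffs (18, 15).
Now find the simultaneous Nash equilibrium.
Alto's best replies: W→M; X→S; Y→S; Z→M.
Brio's best replies: S→Y; M→Y; L→Z; XL→X.
The unique mutual best reply is (S, Y), giving (14, 16).
Alto's commitment gain: 18 − 14 = 4.

4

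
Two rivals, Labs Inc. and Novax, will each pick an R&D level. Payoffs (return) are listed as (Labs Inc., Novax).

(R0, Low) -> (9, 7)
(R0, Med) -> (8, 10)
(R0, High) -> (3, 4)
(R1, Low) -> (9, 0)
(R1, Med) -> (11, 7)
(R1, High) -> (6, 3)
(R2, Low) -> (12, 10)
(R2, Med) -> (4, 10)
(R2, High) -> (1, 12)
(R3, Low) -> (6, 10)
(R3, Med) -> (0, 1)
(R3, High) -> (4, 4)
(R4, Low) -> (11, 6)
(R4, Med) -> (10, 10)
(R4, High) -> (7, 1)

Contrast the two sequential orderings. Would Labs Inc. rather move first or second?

If Labs Inc. leads: Novax's best replies are R0→Med, R1→Med, R2→High, R3→Low, R4→Med; Labs Inc.'s induced payoffs 8, 11, 1, 6, 10; outcome (R1, Med), payoffs (11, 7).
If Novax leads: Labs Inc.'s best replies are Low→R2, Med→R1, High→R4; Novax's induced payoffs 10, 7, 1; outcome (R2, Low), payoffs (12, 10).
Labs Inc. gets 11 moving first and 12 moving second, so Labs Inc. prefers to move second.

second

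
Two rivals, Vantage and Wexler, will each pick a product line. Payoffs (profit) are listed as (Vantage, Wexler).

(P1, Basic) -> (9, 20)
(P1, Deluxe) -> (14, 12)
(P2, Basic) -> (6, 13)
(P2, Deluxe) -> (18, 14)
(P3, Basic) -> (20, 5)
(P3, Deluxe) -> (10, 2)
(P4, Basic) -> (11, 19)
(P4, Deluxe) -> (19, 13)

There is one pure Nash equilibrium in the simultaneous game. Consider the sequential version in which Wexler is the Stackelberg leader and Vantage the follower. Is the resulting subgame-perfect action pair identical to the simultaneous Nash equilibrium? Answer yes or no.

no

Vantage best-responds to each possible Wexler move:
- Basic: Vantage compares 9, 6, 20, 11 and picks P3; Wexler would get 5.
- Deluxe: Vantage compares 14, 18, 10, 19 and picks P4; Wexler would get 13.
Maximizing over 5, 13, Wexler chooses Deluxe. Subgame-perfect outcome: (P4, Deluxe) with payoffs (19, 13).
For the simultaneous game, intersect best replies.
Vantage's best replies: Basic→P3; Deluxe→P4.
Wexler's best replies: P1→Basic; P2→Deluxe; P3→Basic; P4→Basic.
Only (P3, Basic) has each player best-responding; Nash payoffs (20, 5).
Sequential outcome (P4, Deluxe) differs from the Nash profile (P3, Basic).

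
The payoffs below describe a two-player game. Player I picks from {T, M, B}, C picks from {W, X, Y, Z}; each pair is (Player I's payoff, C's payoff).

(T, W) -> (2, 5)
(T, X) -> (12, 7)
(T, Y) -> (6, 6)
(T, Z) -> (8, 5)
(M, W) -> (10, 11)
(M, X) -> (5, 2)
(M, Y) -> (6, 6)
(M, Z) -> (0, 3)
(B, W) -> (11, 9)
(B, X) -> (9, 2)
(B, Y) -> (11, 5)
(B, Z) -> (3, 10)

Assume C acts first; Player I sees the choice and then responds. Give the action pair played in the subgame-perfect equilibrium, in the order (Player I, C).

(B, W)

Solve by backward induction (C leads).
- W: Player I compares 2, 10, 11 and picks B; C would get 9.
- X: Player I compares 12, 5, 9 and picks T; C would get 7.
- Y: Player I compares 6, 6, 11 and picks B; C would get 5.
- Z: Player I compares 8, 0, 3 and picks T; C would get 5.
Maximizing over 9, 7, 5, 5, C chooses W. Subgame-perfect outcome: (B, W) with payoffs (11, 9).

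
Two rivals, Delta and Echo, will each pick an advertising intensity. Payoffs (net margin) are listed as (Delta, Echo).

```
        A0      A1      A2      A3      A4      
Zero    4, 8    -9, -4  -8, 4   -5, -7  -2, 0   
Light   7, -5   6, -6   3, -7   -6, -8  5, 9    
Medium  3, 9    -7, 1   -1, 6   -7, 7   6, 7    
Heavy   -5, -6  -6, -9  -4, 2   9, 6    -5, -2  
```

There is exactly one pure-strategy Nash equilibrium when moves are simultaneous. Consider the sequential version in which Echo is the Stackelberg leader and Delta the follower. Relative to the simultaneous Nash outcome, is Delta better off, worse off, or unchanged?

Delta best-responds to each possible Echo move:
- A0: BR = Light, leader payoff -5.
- A1: BR = Light, leader payoff -6.
- A2: BR = Light, leader payoff -7.
- A3: BR = Heavy, leader payoff 6.
- A4: BR = Medium, leader payoff 7.
Maximizing over -5, -6, -7, 6, 7, Echo chooses A4. Subgame-perfect outcome: (Medium, A4) with payoffs (6, 7).
For the simultaneous game, intersect best replies.
Delta's best replies: A0→Light; A1→Light; A2→Light; A3→Heavy; A4→Medium.
Echo's best replies: Zero→A0; Light→A4; Medium→A0; Heavy→A3.
Only (Heavy, A3) has each player best-responding; Nash payoffs (9, 6).
Delta earns 6 sequentially versus 9 at the Nash outcome: worse off.

worse off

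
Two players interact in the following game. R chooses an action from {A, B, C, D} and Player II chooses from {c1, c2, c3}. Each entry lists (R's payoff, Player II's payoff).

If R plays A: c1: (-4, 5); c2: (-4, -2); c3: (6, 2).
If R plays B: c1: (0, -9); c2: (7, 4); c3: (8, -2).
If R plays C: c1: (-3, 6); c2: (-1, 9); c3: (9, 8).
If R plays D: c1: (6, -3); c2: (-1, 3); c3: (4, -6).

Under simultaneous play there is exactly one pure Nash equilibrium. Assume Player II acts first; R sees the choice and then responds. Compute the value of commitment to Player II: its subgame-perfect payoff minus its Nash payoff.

4

Solve by backward induction (Player II leads).
- c1: BR = D, leader payoff -3.
- c2: BR = B, leader payoff 4.
- c3: BR = C, leader payoff 8.
Among -3, 4, 8, the best is 8 at c3. Subgame-perfect outcome: (C, c3) with payoffs (9, 8).
Under simultaneous play:
R's best replies: c1→D; c2→B; c3→C.
Player II's best replies: A→c1; B→c2; C→c2; D→c2.
Only (B, c2) has each player best-responding; Nash payoffs (7, 4).
Player II's commitment gain: 8 − 4 = 4.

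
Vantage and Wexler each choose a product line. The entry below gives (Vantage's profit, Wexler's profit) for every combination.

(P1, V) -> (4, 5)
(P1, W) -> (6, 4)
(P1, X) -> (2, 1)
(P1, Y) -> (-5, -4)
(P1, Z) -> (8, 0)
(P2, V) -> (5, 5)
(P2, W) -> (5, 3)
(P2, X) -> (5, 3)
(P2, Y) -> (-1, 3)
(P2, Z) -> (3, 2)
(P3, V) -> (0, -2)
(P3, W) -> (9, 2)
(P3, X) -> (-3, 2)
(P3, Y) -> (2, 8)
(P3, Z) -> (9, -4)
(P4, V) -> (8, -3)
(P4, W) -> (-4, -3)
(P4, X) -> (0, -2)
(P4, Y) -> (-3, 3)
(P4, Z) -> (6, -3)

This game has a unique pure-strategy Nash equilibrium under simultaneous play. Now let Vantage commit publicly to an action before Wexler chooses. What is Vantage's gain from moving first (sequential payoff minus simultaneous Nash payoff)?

3

Work backward from Wexler's decision.
- P1: Wexler compares 5, 4, 1, -4, 0 and picks V; Vantage would get 4.
- P2: Wexler compares 5, 3, 3, 3, 2 and picks V; Vantage would get 5.
- P3: Wexler compares -2, 2, 2, 8, -4 and picks Y; Vantage would get 2.
- P4: Wexler compares -3, -3, -2, 3, -3 and picks Y; Vantage would get -3.
Among 4, 5, 2, -3, the best is 5 at P2. Subgame-perfect outcome: (P2, V) with payoffs (5, 5).
Now find the simultaneous Nash equilibrium.
Vantage's best replies: V→P4; W→P3; X→P2; Y→P3; Z→P3.
Wexler's best replies: P1→V; P2→V; P3→Y; P4→Y.
The unique mutual best reply is (P3, Y), giving (2, 8).
Vantage's commitment gain: 5 − 2 = 3.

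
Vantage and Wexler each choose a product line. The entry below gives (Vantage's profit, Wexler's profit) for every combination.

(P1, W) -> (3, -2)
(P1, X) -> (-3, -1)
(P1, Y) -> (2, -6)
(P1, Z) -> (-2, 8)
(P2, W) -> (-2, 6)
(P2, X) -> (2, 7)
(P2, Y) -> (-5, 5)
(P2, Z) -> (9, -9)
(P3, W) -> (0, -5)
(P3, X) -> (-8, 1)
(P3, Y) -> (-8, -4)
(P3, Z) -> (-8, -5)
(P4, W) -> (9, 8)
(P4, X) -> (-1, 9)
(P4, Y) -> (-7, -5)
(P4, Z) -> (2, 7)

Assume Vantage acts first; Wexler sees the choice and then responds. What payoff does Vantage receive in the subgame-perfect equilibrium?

2

Wexler best-responds to each possible Vantage move:
- P1: Wexler compares -2, -1, -6, 8 and picks Z; Vantage would get -2.
- P2: Wexler compares 6, 7, 5, -9 and picks X; Vantage would get 2.
- P3: Wexler compares -5, 1, -4, -5 and picks X; Vantage would get -8.
- P4: Wexler compares 8, 9, -5, 7 and picks X; Vantage would get -1.
Vantage's induced payoffs are -2, 2, -8, -1, so Vantage commits to P2. Subgame-perfect outcome: (P2, X) with payoffs (2, 7).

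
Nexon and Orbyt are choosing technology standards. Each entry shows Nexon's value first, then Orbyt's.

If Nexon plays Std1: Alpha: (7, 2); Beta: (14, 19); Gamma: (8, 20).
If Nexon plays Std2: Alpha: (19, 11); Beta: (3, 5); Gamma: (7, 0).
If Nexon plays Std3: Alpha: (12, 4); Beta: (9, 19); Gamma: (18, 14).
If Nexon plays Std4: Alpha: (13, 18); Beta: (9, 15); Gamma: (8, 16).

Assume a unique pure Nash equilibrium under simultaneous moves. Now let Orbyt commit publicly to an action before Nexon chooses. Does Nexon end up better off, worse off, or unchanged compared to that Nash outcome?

Solve by backward induction (Orbyt leads).
- Alpha → Nexon plays Std2 (best of 7, 19, 12, 13); Orbyt gets 11.
- Beta → Nexon plays Std1 (best of 14, 3, 9, 9); Orbyt gets 19.
- Gamma → Nexon plays Std3 (best of 8, 7, 18, 8); Orbyt gets 14.
Orbyt's induced payoffs are 11, 19, 14, so Orbyt commits to Beta. Subgame-perfect outcome: (Std1, Beta) with payoffs (14, 19).
For the simultaneous game, intersect best replies.
Nexon's best replies: Alpha→Std2; Beta→Std1; Gamma→Std3.
Orbyt's best replies: Std1→Gamma; Std2→Alpha; Std3→Beta; Std4→Alpha.
Only (Std2, Alpha) has each player best-responding; Nash payoffs (19, 11).
Nexon earns 14 sequentially versus 19 at the Nash outcome: worse off.

worse off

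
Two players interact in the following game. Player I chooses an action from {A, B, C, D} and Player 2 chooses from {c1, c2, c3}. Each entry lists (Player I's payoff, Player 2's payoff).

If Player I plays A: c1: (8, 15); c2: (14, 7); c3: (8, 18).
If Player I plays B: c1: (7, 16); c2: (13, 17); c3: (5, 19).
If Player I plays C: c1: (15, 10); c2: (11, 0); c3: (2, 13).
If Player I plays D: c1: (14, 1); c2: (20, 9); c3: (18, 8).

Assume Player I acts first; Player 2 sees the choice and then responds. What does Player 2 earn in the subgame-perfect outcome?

Work backward from Player 2's decision.
- A: BR = c3, leader payoff 8.
- B: BR = c3, leader payoff 5.
- C: BR = c3, leader payoff 2.
- D: BR = c2, leader payoff 20.
Player I's induced payoffs are 8, 5, 2, 20, so Player I commits to D. Subgame-perfect outcome: (D, c2) with payoffs (20, 9).

9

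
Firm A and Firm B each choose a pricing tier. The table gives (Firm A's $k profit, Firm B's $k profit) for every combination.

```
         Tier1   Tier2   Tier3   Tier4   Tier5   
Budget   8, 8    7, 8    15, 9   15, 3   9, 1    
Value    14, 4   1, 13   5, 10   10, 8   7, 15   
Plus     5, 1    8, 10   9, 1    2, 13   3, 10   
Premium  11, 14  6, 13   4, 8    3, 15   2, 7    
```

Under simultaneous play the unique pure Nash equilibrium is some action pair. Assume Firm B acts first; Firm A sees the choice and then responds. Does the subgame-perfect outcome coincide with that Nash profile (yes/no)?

no

Backward induction with Firm B moving first.
- Tier1: BR = Value, leader payoff 4.
- Tier2: BR = Plus, leader payoff 10.
- Tier3: BR = Budget, leader payoff 9.
- Tier4: BR = Budget, leader payoff 3.
- Tier5: BR = Budget, leader payoff 1.
Among 4, 10, 9, 3, 1, the best is 10 at Tier2. Subgame-perfect outcome: (Plus, Tier2) with payoffs (8, 10).
Now find the simultaneous Nash equilibrium.
Firm A's best replies: Tier1→Value; Tier2→Plus; Tier3→Budget; Tier4→Budget; Tier5→Budget.
Firm B's best replies: Budget→Tier3; Value→Tier5; Plus→Tier4; Premium→Tier4.
Only (Budget, Tier3) has each player best-responding; Nash payoffs (15, 9).
Sequential outcome (Plus, Tier2) differs from the Nash profile (Budget, Tier3).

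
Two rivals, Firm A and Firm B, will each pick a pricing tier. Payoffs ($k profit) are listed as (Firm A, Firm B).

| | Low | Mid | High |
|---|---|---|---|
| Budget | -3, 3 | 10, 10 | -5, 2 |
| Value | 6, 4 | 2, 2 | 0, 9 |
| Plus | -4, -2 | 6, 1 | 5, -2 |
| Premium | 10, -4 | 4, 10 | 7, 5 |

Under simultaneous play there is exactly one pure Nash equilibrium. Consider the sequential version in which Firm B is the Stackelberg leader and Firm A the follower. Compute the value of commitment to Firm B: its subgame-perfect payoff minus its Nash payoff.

0

Backward induction with Firm B moving first.
- Low → Firm A plays Premium (best of -3, 6, -4, 10); Firm B gets -4.
- Mid → Firm A plays Budget (best of 10, 2, 6, 4); Firm B gets 10.
- High → Firm A plays Premium (best of -5, 0, 5, 7); Firm B gets 5.
Firm B's induced payoffs are -4, 10, 5, so Firm B commits to Mid. Subgame-perfect outcome: (Budget, Mid) with payoffs (10, 10).
Under simultaneous play:
Firm A's best replies: Low→Premium; Mid→Budget; High→Premium.
Firm B's best replies: Budget→Mid; Value→High; Plus→Mid; Premium→Mid.
The unique mutual best reply is (Budget, Mid), giving (10, 10).
Firm B's commitment gain: 10 − 10 = 0.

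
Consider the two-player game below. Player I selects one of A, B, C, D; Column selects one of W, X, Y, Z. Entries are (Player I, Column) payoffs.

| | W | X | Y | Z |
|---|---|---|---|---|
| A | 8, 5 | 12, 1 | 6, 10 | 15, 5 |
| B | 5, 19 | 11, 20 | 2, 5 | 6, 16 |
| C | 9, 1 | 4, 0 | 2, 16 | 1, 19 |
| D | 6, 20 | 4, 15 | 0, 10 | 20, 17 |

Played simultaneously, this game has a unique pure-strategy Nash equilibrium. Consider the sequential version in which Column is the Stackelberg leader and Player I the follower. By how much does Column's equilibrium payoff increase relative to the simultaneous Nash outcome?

7

Player I best-responds to each possible Column move:
- W: BR = C, leader payoff 1.
- X: BR = A, leader payoff 1.
- Y: BR = A, leader payoff 10.
- Z: BR = D, leader payoff 17.
Column's induced payoffs are 1, 1, 10, 17, so Column commits to Z. Subgame-perfect outcome: (D, Z) with payoffs (20, 17).
Now find the simultaneous Nash equilibrium.
Player I's best replies: W→C; X→A; Y→A; Z→D.
Column's best replies: A→Y; B→X; C→Z; D→W.
The unique mutual best reply is (A, Y), giving (6, 10).
Column's commitment gain: 17 − 10 = 7.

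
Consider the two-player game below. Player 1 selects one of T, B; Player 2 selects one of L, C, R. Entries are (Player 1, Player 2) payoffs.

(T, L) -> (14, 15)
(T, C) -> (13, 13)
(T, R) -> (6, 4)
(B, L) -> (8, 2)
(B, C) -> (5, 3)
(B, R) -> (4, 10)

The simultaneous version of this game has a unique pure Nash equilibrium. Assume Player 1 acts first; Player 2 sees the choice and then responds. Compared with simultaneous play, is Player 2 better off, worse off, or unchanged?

Player 2 best-responds to each possible Player 1 move:
- T: Player 2 compares 15, 13, 4 and picks L; Player 1 would get 14.
- B: Player 2 compares 2, 3, 10 and picks R; Player 1 would get 4.
Player 1's induced payoffs are 14, 4, so Player 1 commits to T. Subgame-perfect outcome: (T, L) with payoffs (14, 15).
Under simultaneous play:
Player 1's best replies: L→T; C→T; R→T.
Player 2's best replies: T→L; B→R.
Only (T, L) has each player best-responding; Nash payoffs (14, 15).
Player 2 earns 15 sequentially versus 15 at the Nash outcome: unchanged.

unchanged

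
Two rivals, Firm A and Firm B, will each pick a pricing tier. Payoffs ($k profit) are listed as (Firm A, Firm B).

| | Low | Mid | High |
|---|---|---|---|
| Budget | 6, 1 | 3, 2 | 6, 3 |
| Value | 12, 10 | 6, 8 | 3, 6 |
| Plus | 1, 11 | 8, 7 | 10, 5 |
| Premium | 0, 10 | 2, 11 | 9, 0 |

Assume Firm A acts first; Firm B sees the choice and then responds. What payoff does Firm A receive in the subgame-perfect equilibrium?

Backward induction with Firm A moving first.
- Budget: Firm B compares 1, 2, 3 and picks High; Firm A would get 6.
- Value: Firm B compares 10, 8, 6 and picks Low; Firm A would get 12.
- Plus: Firm B compares 11, 7, 5 and picks Low; Firm A would get 1.
- Premium: Firm B compares 10, 11, 0 and picks Mid; Firm A would get 2.
Among 6, 12, 1, 2, the best is 12 at Value. Subgame-perfect outcome: (Value, Low) with payoffs (12, 10).

12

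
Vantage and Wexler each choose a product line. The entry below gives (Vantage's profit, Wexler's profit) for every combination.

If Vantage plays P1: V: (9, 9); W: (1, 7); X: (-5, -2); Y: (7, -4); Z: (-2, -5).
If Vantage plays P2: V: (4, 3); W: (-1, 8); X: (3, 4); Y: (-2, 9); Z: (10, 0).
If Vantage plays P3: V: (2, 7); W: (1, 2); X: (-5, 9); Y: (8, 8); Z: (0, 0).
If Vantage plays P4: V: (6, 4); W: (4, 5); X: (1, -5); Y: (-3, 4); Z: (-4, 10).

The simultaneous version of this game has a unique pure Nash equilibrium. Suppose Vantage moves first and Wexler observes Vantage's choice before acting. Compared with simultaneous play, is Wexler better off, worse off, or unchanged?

unchanged

Solve by backward induction (Vantage leads).
- P1: Wexler compares 9, 7, -2, -4, -5 and picks V; Vantage would get 9.
- P2: Wexler compares 3, 8, 4, 9, 0 and picks Y; Vantage would get -2.
- P3: Wexler compares 7, 2, 9, 8, 0 and picks X; Vantage would get -5.
- P4: Wexler compares 4, 5, -5, 4, 10 and picks Z; Vantage would get -4.
Among 9, -2, -5, -4, the best is 9 at P1. Subgame-perfect outcome: (P1, V) with payoffs (9, 9).
For the simultaneous game, intersect best replies.
Vantage's best replies: V→P1; W→P4; X→P2; Y→P3; Z→P2.
Wexler's best replies: P1→V; P2→Y; P3→X; P4→Z.
Only (P1, V) has each player best-responding; Nash payoffs (9, 9).
Wexler earns 9 sequentially versus 9 at the Nash outcome: unchanged.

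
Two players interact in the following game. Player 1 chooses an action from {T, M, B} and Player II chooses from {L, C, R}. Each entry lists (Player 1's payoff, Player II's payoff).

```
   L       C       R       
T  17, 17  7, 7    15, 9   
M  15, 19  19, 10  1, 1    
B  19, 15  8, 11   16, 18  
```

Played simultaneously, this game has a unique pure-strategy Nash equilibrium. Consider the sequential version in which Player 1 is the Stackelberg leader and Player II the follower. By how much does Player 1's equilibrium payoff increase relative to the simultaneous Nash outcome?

Work backward from Player II's decision.
- T: BR = L, leader payoff 17.
- M: BR = L, leader payoff 15.
- B: BR = R, leader payoff 16.
Player 1's induced payoffs are 17, 15, 16, so Player 1 commits to T. Subgame-perfect outcome: (T, L) with payoffs (17, 17).
For the simultaneous game, intersect best replies.
Player 1's best replies: L→B; C→M; R→B.
Player II's best replies: T→L; M→L; B→R.
The unique mutual best reply is (B, R), giving (16, 18).
Player 1's commitment gain: 17 − 16 = 1.

1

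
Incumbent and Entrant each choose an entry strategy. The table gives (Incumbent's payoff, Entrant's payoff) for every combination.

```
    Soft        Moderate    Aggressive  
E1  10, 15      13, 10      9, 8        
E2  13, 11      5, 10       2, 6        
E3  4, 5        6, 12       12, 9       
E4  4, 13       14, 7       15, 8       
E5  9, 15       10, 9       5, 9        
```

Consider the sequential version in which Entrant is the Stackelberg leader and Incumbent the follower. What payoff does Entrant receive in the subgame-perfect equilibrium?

Work backward from Incumbent's decision.
- Soft → Incumbent plays E2 (best of 10, 13, 4, 4, 9); Entrant gets 11.
- Moderate → Incumbent plays E4 (best of 13, 5, 6, 14, 10); Entrant gets 7.
- Aggressive → Incumbent plays E4 (best of 9, 2, 12, 15, 5); Entrant gets 8.
Maximizing over 11, 7, 8, Entrant chooses Soft. Subgame-perfect outcome: (E2, Soft) with payoffs (13, 11).

11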